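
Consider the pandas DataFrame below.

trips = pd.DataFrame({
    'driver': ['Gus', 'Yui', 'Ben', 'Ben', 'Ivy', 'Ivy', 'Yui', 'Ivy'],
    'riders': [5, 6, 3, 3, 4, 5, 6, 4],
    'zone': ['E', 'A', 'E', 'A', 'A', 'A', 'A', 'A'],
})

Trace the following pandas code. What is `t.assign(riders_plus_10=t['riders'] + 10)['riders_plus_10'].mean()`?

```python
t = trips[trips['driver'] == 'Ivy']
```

filter rows where driver == 'Ivy':
  driver  riders zone
4    Ivy       4    A
5    Ivy       5    A
7    Ivy       4    A
add column riders_plus_10 = t['riders'] + 10:
  driver  riders zone  riders_plus_10
4    Ivy       4    A              14
5    Ivy       5    A              15
7    Ivy       4    A              14
The mean of column 'riders_plus_10' is 14.3333333333.

14.3333333333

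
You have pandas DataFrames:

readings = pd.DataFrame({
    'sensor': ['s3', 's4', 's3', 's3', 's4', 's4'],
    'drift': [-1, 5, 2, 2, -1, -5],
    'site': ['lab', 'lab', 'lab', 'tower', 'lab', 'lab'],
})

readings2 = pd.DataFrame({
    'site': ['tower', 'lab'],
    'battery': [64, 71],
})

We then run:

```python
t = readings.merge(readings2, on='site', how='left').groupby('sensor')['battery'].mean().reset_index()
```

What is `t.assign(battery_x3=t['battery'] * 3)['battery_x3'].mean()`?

209.5

merge on 'site' (how='left') → 6 rows:
  sensor  drift   site  battery
0     s3     -1    lab       71
1     s4      5    lab       71
2     s3      2    lab       71
3     s3      2  tower       64
4     s4     -1    lab       71
5     s4     -5    lab       71
group by sensor, mean of battery:
sensor
s3    68.666667
s4    71.000000
Name: battery, dtype: float64
reset_index():
  sensor    battery
0     s3  68.666667
1     s4  71.000000
add column battery_x3 = t['battery'] * 3:
  sensor    battery  battery_x3
0     s3  68.666667       206.0
1     s4  71.000000       213.0
Finally, mean of column 'battery_x3' = 209.5.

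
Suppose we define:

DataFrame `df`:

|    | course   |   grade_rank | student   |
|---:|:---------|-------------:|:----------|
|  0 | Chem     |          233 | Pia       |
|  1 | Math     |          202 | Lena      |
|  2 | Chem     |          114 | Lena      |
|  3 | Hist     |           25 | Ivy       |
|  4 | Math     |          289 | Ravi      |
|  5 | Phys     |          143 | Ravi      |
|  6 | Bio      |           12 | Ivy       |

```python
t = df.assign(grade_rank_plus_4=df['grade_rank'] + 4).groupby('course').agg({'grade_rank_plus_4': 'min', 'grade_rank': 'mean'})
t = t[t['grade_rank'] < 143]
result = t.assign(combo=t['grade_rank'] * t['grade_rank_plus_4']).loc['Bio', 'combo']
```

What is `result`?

192.0

add column grade_rank_plus_4 = df['grade_rank'] + 4:
  course  grade_rank student  grade_rank_plus_4
0   Chem         233     Pia                237
1   Math         202    Lena                206
2   Chem         114    Lena                118
3   Hist          25     Ivy                 29
4   Math         289    Ravi                293
5   Phys         143    Ravi                147
6    Bio          12     Ivy                 16
group by course: min(grade_rank_plus_4), mean(grade_rank):
        grade_rank_plus_4  grade_rank
course                               
Bio                    16        12.0
Chem                  118       173.5
Hist                   29        25.0
Math                  206       245.5
Phys                  147       143.0
filter rows where grade_rank < 143:
        grade_rank_plus_4  grade_rank
course                               
Bio                    16        12.0
Hist                   29        25.0
add column combo = t['grade_rank'] * t['grade_rank_plus_4']:
        grade_rank_plus_4  grade_rank  combo
course                                      
Bio                    16        12.0  192.0
Hist                   29        25.0  725.0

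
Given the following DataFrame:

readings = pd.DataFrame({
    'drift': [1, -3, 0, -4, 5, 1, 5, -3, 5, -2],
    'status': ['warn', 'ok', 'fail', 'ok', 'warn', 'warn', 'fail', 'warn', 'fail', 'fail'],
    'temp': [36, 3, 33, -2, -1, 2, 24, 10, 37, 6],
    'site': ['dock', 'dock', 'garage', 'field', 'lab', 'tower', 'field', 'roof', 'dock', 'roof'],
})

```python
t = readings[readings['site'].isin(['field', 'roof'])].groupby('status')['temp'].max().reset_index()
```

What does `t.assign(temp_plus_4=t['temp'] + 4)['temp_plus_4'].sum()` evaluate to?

filter rows where site in ['field', 'roof']:
   drift status  temp   site
3     -4     ok    -2  field
6      5   fail    24  field
7     -3   warn    10   roof
9     -2   fail     6   roof
group by status, max of temp:
status
fail    24
ok      -2
warn    10
Name: temp, dtype: int64
reset_index():
  status  temp
0   fail    24
1     ok    -2
2   warn    10
add column temp_plus_4 = t['temp'] + 4:
  status  temp  temp_plus_4
0   fail    24           28
1     ok    -2            2
2   warn    10           14
Hence 44.

44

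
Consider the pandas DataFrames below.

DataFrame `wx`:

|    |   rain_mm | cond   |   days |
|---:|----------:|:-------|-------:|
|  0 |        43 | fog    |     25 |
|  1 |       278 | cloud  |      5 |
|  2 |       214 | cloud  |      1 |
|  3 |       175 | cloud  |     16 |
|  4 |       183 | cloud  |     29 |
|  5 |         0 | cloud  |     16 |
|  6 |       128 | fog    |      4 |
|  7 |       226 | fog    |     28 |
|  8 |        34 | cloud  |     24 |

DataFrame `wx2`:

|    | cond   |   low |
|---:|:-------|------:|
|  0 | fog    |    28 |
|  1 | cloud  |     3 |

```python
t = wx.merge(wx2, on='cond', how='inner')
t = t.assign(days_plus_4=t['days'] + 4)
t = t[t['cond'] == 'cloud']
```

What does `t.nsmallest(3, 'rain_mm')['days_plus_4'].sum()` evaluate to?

merge on 'cond' (how='inner') → 9 rows:
   rain_mm   cond  days  low
0       43    fog    25   28
1      278  cloud     5    3
2      214  cloud     1    3
3      175  cloud    16    3
4      183  cloud    29    3
5        0  cloud    16    3
6      128    fog     4   28
7      226    fog    28   28
8       34  cloud    24    3
add column days_plus_4 = t['days'] + 4:
   rain_mm   cond  days  low  days_plus_4
0       43    fog    25   28           29
1      278  cloud     5    3            9
2      214  cloud     1    3            5
3      175  cloud    16    3           20
4      183  cloud    29    3           33
5        0  cloud    16    3           20
6      128    fog     4   28            8
7      226    fog    28   28           32
8       34  cloud    24    3           28
filter rows where cond == 'cloud':
   rain_mm   cond  days  low  days_plus_4
1      278  cloud     5    3            9
2      214  cloud     1    3            5
3      175  cloud    16    3           20
4      183  cloud    29    3           33
5        0  cloud    16    3           20
8       34  cloud    24    3           28
take 3 rows with smallest rain_mm:
   rain_mm   cond  days  low  days_plus_4
5        0  cloud    16    3           20
8       34  cloud    24    3           28
3      175  cloud    16    3           20
Taking the sum of column 'days_plus_4' gives 68.

68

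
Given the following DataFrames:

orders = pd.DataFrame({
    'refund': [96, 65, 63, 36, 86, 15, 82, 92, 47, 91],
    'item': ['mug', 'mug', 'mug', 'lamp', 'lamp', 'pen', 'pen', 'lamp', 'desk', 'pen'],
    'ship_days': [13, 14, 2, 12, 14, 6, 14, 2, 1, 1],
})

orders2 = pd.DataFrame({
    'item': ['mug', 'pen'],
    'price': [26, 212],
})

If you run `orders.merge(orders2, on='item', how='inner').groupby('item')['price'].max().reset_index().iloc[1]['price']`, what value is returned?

merge on 'item' (how='inner') → 6 rows:
   refund item  ship_days  price
0      96  mug         13     26
1      65  mug         14     26
2      63  mug          2     26
3      15  pen          6    212
4      82  pen         14    212
5      91  pen          1    212
group by item, max of price:
item
mug     26
pen    212
Name: price, dtype: int64
reset_index():
  item  price
0  mug     26
1  pen    212

212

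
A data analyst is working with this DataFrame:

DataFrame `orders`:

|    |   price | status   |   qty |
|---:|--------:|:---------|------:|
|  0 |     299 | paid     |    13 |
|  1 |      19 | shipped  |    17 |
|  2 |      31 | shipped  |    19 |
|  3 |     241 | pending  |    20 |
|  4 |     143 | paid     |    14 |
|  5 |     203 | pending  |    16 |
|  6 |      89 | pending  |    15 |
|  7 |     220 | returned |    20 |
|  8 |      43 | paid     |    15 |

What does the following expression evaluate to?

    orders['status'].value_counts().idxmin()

returned

value_counts of status:
status
paid        3
pending     3
shipped     2
returned    1
Name: count, dtype: int64
Hence returned.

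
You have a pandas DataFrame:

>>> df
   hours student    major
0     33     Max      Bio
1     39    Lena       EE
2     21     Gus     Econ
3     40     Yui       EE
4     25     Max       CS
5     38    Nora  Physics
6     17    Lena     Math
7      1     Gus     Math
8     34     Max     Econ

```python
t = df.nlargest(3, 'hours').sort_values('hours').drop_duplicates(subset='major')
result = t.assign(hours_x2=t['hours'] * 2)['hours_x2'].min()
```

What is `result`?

76

take 3 rows with largest hours:
   hours student    major
3     40     Yui       EE
1     39    Lena       EE
5     38    Nora  Physics
sort by hours:
   hours student    major
5     38    Nora  Physics
1     39    Lena       EE
3     40     Yui       EE
drop duplicate major (keep=first):
   hours student    major
5     38    Nora  Physics
1     39    Lena       EE
add column hours_x2 = t['hours'] * 2:
   hours student    major  hours_x2
5     38    Nora  Physics        76
1     39    Lena       EE        78
min of column 'hours_x2' → 76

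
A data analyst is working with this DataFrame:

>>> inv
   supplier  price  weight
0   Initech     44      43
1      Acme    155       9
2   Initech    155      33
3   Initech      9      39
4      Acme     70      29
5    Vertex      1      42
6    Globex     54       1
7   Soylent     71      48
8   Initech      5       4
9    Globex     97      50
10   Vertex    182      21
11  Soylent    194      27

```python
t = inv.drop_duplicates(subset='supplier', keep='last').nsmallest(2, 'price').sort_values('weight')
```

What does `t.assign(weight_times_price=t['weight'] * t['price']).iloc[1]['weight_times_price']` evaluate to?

drop duplicate supplier (keep=last):
   supplier  price  weight
4      Acme     70      29
8   Initech      5       4
9    Globex     97      50
10   Vertex    182      21
11  Soylent    194      27
take 2 rows with smallest price:
  supplier  price  weight
8  Initech      5       4
4     Acme     70      29
sort by weight:
  supplier  price  weight
8  Initech      5       4
4     Acme     70      29
add column weight_times_price = t['weight'] * t['price']:
  supplier  price  weight  weight_times_price
8  Initech      5       4                  20
4     Acme     70      29                2030
Reading off the value at position 1, column 'weight_times_price', we get 2030.

2030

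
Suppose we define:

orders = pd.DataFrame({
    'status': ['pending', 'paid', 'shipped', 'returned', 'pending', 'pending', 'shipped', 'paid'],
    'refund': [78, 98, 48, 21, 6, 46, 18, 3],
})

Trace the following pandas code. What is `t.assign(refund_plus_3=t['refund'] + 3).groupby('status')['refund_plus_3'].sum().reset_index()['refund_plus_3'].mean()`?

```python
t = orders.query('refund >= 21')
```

76.5

filter rows where refund >= 21:
     status  refund
0   pending      78
1      paid      98
2   shipped      48
3  returned      21
5   pending      46
add column refund_plus_3 = t['refund'] + 3:
     status  refund  refund_plus_3
0   pending      78             81
1      paid      98            101
2   shipped      48             51
3  returned      21             24
5   pending      46             49
group by status, sum of refund_plus_3:
status
paid        101
pending     130
returned     24
shipped      51
Name: refund_plus_3, dtype: int64
reset_index():
     status  refund_plus_3
0      paid            101
1   pending            130
2  returned             24
3   shipped             51
Then the mean of column 'refund_plus_3': 76.5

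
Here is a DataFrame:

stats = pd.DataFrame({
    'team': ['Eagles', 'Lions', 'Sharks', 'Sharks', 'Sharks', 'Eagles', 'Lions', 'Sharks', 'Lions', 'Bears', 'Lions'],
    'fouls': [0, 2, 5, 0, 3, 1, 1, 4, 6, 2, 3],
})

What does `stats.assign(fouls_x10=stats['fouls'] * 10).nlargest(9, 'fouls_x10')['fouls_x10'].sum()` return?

270

add column fouls_x10 = stats['fouls'] * 10:
      team  fouls  fouls_x10
0   Eagles      0          0
1    Lions      2         20
2   Sharks      5         50
3   Sharks      0          0
4   Sharks      3         30
5   Eagles      1         10
6    Lions      1         10
7   Sharks      4         40
8    Lions      6         60
9    Bears      2         20
10   Lions      3         30
take 9 rows with largest fouls_x10:
      team  fouls  fouls_x10
8    Lions      6         60
2   Sharks      5         50
7   Sharks      4         40
4   Sharks      3         30
10   Lions      3         30
1    Lions      2         20
9    Bears      2         20
5   Eagles      1         10
6    Lions      1         10
Finally, sum of column 'fouls_x10' = 270.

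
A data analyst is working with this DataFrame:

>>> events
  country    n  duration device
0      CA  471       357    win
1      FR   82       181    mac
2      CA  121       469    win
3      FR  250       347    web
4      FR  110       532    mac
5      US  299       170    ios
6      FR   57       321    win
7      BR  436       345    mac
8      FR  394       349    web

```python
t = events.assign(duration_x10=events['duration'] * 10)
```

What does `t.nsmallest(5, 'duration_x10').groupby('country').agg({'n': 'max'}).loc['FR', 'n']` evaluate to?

add column duration_x10 = events['duration'] * 10:
  country    n  duration device  duration_x10
0      CA  471       357    win          3570
1      FR   82       181    mac          1810
2      CA  121       469    win          4690
3      FR  250       347    web          3470
4      FR  110       532    mac          5320
5      US  299       170    ios          1700
6      FR   57       321    win          3210
7      BR  436       345    mac          3450
8      FR  394       349    web          3490
take 5 rows with smallest duration_x10:
  country    n  duration device  duration_x10
5      US  299       170    ios          1700
1      FR   82       181    mac          1810
6      FR   57       321    win          3210
7      BR  436       345    mac          3450
3      FR  250       347    web          3470
group by country, max of n:
           n
country     
BR       436
FR       250
US       299

250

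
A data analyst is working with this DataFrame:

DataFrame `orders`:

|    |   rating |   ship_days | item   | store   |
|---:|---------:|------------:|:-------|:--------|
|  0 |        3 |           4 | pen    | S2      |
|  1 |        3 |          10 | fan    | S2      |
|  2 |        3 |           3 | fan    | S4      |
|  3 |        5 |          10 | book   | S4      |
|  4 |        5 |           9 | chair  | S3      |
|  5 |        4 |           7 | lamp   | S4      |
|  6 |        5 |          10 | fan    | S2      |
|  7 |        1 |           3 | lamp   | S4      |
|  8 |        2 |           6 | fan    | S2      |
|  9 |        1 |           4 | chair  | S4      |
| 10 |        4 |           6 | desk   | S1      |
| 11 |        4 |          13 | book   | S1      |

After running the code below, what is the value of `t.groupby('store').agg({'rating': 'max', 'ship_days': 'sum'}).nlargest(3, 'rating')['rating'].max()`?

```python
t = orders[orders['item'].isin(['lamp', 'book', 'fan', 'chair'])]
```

5

filter rows where item in ['lamp', 'book', 'fan', 'chair']:
    rating  ship_days   item store
1        3         10    fan    S2
2        3          3    fan    S4
3        5         10   book    S4
4        5          9  chair    S3
5        4          7   lamp    S4
6        5         10    fan    S2
7        1          3   lamp    S4
8        2          6    fan    S2
9        1          4  chair    S4
11       4         13   book    S1
group by store: max(rating), sum(ship_days):
       rating  ship_days
store                   
S1          4         13
S2          5         26
S3          5          9
S4          5         27
take 3 rows with largest rating:
       rating  ship_days
store                   
S2          5         26
S3          5          9
S4          5         27
Hence 5.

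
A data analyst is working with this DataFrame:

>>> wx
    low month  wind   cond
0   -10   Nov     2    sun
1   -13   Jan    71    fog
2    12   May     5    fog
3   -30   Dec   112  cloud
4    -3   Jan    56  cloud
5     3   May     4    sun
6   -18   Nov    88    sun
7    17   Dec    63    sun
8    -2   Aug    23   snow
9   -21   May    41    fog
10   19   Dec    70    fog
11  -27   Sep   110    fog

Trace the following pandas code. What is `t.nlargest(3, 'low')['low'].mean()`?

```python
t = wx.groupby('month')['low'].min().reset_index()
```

group by month, min of low:
month
Aug    -2
Dec   -30
Jan   -13
May   -21
Nov   -18
Sep   -27
Name: low, dtype: int64
reset_index():
  month  low
0   Aug   -2
1   Dec  -30
2   Jan  -13
3   May  -21
4   Nov  -18
5   Sep  -27
take 3 rows with largest low:
  month  low
0   Aug   -2
2   Jan  -13
4   Nov  -18
The mean of column 'low' is -11.0.

-11.0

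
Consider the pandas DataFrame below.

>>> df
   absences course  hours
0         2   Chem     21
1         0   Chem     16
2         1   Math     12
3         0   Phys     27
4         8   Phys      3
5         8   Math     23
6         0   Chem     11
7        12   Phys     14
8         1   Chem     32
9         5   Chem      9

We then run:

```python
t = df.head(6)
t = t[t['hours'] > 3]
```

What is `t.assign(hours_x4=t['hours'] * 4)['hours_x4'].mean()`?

79.2

take first 6 rows:
   absences course  hours
0         2   Chem     21
1         0   Chem     16
2         1   Math     12
3         0   Phys     27
4         8   Phys      3
5         8   Math     23
filter rows where hours > 3:
   absences course  hours
0         2   Chem     21
1         0   Chem     16
2         1   Math     12
3         0   Phys     27
5         8   Math     23
add column hours_x4 = t['hours'] * 4:
   absences course  hours  hours_x4
0         2   Chem     21        84
1         0   Chem     16        64
2         1   Math     12        48
3         0   Phys     27       108
5         8   Math     23        92
The mean of column 'hours_x4' is 79.2.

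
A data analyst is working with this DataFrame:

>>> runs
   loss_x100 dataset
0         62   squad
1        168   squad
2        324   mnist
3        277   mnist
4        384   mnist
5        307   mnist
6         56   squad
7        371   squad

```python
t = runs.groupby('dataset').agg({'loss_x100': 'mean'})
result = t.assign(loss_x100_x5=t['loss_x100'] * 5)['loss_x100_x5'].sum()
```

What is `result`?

group by dataset, mean of loss_x100:
         loss_x100
dataset           
mnist       323.00
squad       164.25
add column loss_x100_x5 = t['loss_x100'] * 5:
         loss_x100  loss_x100_x5
dataset                         
mnist       323.00       1615.00
squad       164.25        821.25
Reading off the sum of column 'loss_x100_x5', we get 2436.25.

2436.25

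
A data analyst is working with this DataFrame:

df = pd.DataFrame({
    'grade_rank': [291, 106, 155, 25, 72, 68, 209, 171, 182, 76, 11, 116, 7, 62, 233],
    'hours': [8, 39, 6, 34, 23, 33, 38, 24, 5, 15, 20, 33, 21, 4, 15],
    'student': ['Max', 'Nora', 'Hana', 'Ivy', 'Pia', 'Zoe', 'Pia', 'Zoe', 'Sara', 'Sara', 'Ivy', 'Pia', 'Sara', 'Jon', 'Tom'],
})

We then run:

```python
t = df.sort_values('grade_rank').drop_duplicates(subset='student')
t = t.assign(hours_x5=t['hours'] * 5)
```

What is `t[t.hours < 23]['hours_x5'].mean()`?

61.6666666667

sort by grade_rank:
    grade_rank  hours student
12           7     21    Sara
10          11     20     Ivy
3           25     34     Ivy
13          62      4     Jon
5           68     33     Zoe
4           72     23     Pia
9           76     15    Sara
1          106     39    Nora
11         116     33     Pia
2          155      6    Hana
7          171     24     Zoe
8          182      5    Sara
6          209     38     Pia
14         233     15     Tom
0          291      8     Max
drop duplicate student (keep=first):
    grade_rank  hours student
12           7     21    Sara
10          11     20     Ivy
13          62      4     Jon
5           68     33     Zoe
4           72     23     Pia
1          106     39    Nora
2          155      6    Hana
14         233     15     Tom
0          291      8     Max
add column hours_x5 = t['hours'] * 5:
    grade_rank  hours student  hours_x5
12           7     21    Sara       105
10          11     20     Ivy       100
13          62      4     Jon        20
5           68     33     Zoe       165
4           72     23     Pia       115
1          106     39    Nora       195
2          155      6    Hana        30
14         233     15     Tom        75
0          291      8     Max        40
filter rows where hours < 23:
    grade_rank  hours student  hours_x5
12           7     21    Sara       105
10          11     20     Ivy       100
13          62      4     Jon        20
2          155      6    Hana        30
14         233     15     Tom        75
0          291      8     Max        40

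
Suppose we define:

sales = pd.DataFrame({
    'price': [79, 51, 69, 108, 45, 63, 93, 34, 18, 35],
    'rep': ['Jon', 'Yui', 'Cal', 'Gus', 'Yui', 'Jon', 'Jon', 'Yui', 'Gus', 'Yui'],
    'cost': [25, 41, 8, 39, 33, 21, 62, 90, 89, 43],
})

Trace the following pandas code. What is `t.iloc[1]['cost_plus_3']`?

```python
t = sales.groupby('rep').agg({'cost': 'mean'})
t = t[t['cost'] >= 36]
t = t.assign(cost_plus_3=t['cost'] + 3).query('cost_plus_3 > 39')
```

group by rep, mean of cost:
      cost
rep       
Cal   8.00
Gus  64.00
Jon  36.00
Yui  51.75
filter rows where cost >= 36:
      cost
rep       
Gus  64.00
Jon  36.00
Yui  51.75
add column cost_plus_3 = t['cost'] + 3:
      cost  cost_plus_3
rep                    
Gus  64.00        67.00
Jon  36.00        39.00
Yui  51.75        54.75
filter rows where cost_plus_3 > 39:
      cost  cost_plus_3
rep                    
Gus  64.00        67.00
Yui  51.75        54.75
So iloc[1]['cost_plus_3'] = 54.75.

54.75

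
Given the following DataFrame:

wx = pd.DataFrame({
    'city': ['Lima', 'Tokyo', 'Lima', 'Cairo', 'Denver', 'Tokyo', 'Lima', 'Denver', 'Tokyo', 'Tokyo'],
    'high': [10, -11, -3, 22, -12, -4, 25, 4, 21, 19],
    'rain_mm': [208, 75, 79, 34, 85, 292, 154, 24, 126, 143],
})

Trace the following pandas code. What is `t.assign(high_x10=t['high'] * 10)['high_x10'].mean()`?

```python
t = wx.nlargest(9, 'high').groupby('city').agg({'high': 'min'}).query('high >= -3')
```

take 9 rows with largest high:
     city  high  rain_mm
6    Lima    25      154
3   Cairo    22       34
8   Tokyo    21      126
9   Tokyo    19      143
0    Lima    10      208
7  Denver     4       24
2    Lima    -3       79
5   Tokyo    -4      292
1   Tokyo   -11       75
group by city, min of high:
        high
city        
Cairo     22
Denver     4
Lima      -3
Tokyo    -11
filter rows where high >= -3:
        high
city        
Cairo     22
Denver     4
Lima      -3
add column high_x10 = t['high'] * 10:
        high  high_x10
city                  
Cairo     22       220
Denver     4        40
Lima      -3       -30

76.6666666667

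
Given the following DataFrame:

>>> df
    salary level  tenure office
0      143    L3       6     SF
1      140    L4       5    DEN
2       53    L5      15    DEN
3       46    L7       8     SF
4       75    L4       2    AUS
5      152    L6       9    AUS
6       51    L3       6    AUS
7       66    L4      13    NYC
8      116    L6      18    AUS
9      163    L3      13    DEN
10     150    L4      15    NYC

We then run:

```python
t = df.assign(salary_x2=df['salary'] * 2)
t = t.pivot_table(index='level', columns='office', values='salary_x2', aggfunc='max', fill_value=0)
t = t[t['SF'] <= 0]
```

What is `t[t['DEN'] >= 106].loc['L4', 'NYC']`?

add column salary_x2 = df['salary'] * 2:
    salary level  tenure office  salary_x2
0      143    L3       6     SF        286
1      140    L4       5    DEN        280
2       53    L5      15    DEN        106
3       46    L7       8     SF         92
4       75    L4       2    AUS        150
5      152    L6       9    AUS        304
6       51    L3       6    AUS        102
7       66    L4      13    NYC        132
8      116    L6      18    AUS        232
9      163    L3      13    DEN        326
10     150    L4      15    NYC        300
pivot: rows=level, cols=office, max(salary_x2):
office  AUS  DEN  NYC   SF
level                     
L3      102  326    0  286
L4      150  280  300    0
L5        0  106    0    0
L6      304    0    0    0
L7        0    0    0   92
filter rows where SF <= 0:
office  AUS  DEN  NYC  SF
level                    
L4      150  280  300   0
L5        0  106    0   0
L6      304    0    0   0
filter rows where DEN >= 106:
office  AUS  DEN  NYC  SF
level                    
L4      150  280  300   0
L5        0  106    0   0
So loc['L4', 'NYC'] = 300.

300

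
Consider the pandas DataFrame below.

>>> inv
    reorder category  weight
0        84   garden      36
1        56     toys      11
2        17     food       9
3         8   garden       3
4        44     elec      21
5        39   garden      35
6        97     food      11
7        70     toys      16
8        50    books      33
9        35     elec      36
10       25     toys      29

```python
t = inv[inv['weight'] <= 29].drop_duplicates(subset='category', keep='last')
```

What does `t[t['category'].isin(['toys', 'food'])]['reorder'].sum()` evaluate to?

filter rows where weight <= 29:
    reorder category  weight
1        56     toys      11
2        17     food       9
3         8   garden       3
4        44     elec      21
6        97     food      11
7        70     toys      16
10       25     toys      29
drop duplicate category (keep=last):
    reorder category  weight
3         8   garden       3
4        44     elec      21
6        97     food      11
10       25     toys      29
filter rows where category in ['toys', 'food']:
    reorder category  weight
6        97     food      11
10       25     toys      29

122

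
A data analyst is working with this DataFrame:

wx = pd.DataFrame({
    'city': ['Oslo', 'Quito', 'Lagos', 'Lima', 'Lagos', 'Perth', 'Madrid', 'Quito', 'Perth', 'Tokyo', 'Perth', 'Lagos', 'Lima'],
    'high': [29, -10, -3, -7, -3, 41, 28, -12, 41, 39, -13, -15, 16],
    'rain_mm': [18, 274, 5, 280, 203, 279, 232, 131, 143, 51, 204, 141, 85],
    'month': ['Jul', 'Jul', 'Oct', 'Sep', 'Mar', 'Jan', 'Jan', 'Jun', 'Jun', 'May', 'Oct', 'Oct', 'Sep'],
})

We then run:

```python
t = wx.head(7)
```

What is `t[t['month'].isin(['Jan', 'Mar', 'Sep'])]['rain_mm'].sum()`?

994

take first 7 rows:
     city  high  rain_mm month
0    Oslo    29       18   Jul
1   Quito   -10      274   Jul
2   Lagos    -3        5   Oct
3    Lima    -7      280   Sep
4   Lagos    -3      203   Mar
5   Perth    41      279   Jan
6  Madrid    28      232   Jan
filter rows where month in ['Jan', 'Mar', 'Sep']:
     city  high  rain_mm month
3    Lima    -7      280   Sep
4   Lagos    -3      203   Mar
5   Perth    41      279   Jan
6  Madrid    28      232   Jan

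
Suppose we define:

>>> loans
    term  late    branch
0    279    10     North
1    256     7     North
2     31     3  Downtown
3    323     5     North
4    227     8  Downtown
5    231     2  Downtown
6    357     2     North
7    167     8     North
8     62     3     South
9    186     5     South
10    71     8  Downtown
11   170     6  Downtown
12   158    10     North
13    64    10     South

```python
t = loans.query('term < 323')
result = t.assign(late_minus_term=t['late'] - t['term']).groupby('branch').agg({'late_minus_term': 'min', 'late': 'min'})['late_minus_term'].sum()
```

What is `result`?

filter rows where term < 323:
    term  late    branch
0    279    10     North
1    256     7     North
2     31     3  Downtown
4    227     8  Downtown
5    231     2  Downtown
7    167     8     North
8     62     3     South
9    186     5     South
10    71     8  Downtown
11   170     6  Downtown
12   158    10     North
13    64    10     South
add column late_minus_term = t['late'] - t['term']:
    term  late    branch  late_minus_term
0    279    10     North             -269
1    256     7     North             -249
2     31     3  Downtown              -28
4    227     8  Downtown             -219
5    231     2  Downtown             -229
7    167     8     North             -159
8     62     3     South              -59
9    186     5     South             -181
10    71     8  Downtown              -63
11   170     6  Downtown             -164
12   158    10     North             -148
13    64    10     South              -54
group by branch: min(late_minus_term), min(late):
          late_minus_term  late
branch                         
Downtown             -229     2
North                -269     7
South                -181     3

-679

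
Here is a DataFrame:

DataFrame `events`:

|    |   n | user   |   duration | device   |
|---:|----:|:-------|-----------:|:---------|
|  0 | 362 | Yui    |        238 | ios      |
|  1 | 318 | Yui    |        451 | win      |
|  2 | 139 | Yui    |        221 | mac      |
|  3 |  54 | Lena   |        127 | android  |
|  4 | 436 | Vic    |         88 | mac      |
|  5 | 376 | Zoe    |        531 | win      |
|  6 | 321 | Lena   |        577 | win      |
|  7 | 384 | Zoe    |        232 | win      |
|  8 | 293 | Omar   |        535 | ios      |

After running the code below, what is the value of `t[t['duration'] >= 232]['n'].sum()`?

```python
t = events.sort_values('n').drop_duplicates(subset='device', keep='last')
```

sort by n:
     n  user  duration   device
3   54  Lena       127  android
2  139   Yui       221      mac
8  293  Omar       535      ios
1  318   Yui       451      win
6  321  Lena       577      win
0  362   Yui       238      ios
5  376   Zoe       531      win
7  384   Zoe       232      win
4  436   Vic        88      mac
drop duplicate device (keep=last):
     n  user  duration   device
3   54  Lena       127  android
0  362   Yui       238      ios
7  384   Zoe       232      win
4  436   Vic        88      mac
filter rows where duration >= 232:
     n user  duration device
0  362  Yui       238    ios
7  384  Zoe       232    win
The sum of column 'n' is 746.

746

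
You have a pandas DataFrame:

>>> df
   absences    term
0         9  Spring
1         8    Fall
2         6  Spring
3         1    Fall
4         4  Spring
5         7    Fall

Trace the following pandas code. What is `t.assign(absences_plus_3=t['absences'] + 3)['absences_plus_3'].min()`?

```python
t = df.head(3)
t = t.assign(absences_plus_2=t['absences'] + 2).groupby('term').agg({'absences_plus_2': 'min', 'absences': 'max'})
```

11

take first 3 rows:
   absences    term
0         9  Spring
1         8    Fall
2         6  Spring
add column absences_plus_2 = t['absences'] + 2:
   absences    term  absences_plus_2
0         9  Spring               11
1         8    Fall               10
2         6  Spring                8
group by term: min(absences_plus_2), max(absences):
        absences_plus_2  absences
term                             
Fall                 10         8
Spring                8         9
add column absences_plus_3 = t['absences'] + 3:
        absences_plus_2  absences  absences_plus_3
term                                              
Fall                 10         8               11
Spring                8         9               12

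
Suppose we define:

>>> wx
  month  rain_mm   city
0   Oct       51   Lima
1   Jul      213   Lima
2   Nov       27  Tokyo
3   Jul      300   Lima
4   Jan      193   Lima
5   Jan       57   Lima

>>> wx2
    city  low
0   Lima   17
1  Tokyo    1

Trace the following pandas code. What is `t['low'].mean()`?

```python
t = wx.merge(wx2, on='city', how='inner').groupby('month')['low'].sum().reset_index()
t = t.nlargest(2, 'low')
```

merge on 'city' (how='inner') → 6 rows:
  month  rain_mm   city  low
0   Oct       51   Lima   17
1   Jul      213   Lima   17
2   Nov       27  Tokyo    1
3   Jul      300   Lima   17
4   Jan      193   Lima   17
5   Jan       57   Lima   17
group by month, sum of low:
month
Jan    34
Jul    34
Nov     1
Oct    17
Name: low, dtype: int64
reset_index():
  month  low
0   Jan   34
1   Jul   34
2   Nov    1
3   Oct   17
take 2 rows with largest low:
  month  low
0   Jan   34
1   Jul   34

34.0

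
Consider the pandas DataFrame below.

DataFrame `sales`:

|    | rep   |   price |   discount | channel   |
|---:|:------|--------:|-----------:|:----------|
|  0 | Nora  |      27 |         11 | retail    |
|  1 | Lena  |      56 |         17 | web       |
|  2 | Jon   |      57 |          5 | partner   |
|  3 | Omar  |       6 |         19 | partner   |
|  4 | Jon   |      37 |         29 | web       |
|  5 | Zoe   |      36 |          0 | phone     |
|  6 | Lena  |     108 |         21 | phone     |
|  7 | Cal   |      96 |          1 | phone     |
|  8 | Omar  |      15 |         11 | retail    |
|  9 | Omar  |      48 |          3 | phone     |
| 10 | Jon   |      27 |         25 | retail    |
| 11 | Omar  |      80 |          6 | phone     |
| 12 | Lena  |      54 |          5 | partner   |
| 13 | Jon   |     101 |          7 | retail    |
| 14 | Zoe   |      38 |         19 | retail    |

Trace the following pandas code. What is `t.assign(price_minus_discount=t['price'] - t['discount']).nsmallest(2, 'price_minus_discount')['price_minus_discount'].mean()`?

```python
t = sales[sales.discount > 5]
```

-5.5

filter rows where discount > 5:
     rep  price  discount  channel
0   Nora     27        11   retail
1   Lena     56        17      web
3   Omar      6        19  partner
4    Jon     37        29      web
6   Lena    108        21    phone
8   Omar     15        11   retail
10   Jon     27        25   retail
11  Omar     80         6    phone
13   Jon    101         7   retail
14   Zoe     38        19   retail
add column price_minus_discount = t['price'] - t['discount']:
     rep  price  discount  channel  price_minus_discount
0   Nora     27        11   retail                    16
1   Lena     56        17      web                    39
3   Omar      6        19  partner                   -13
4    Jon     37        29      web                     8
6   Lena    108        21    phone                    87
8   Omar     15        11   retail                     4
10   Jon     27        25   retail                     2
11  Omar     80         6    phone                    74
13   Jon    101         7   retail                    94
14   Zoe     38        19   retail                    19
take 2 rows with smallest price_minus_discount:
     rep  price  discount  channel  price_minus_discount
3   Omar      6        19  partner                   -13
10   Jon     27        25   retail                     2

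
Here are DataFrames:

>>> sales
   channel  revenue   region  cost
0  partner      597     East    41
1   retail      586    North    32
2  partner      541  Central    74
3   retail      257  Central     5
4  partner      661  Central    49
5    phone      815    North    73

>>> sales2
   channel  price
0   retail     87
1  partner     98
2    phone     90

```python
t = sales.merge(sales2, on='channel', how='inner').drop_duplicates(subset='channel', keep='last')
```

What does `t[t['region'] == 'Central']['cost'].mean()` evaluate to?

27.0

merge on 'channel' (how='inner') → 6 rows:
   channel  revenue   region  cost  price
0  partner      597     East    41     98
1   retail      586    North    32     87
2  partner      541  Central    74     98
3   retail      257  Central     5     87
4  partner      661  Central    49     98
5    phone      815    North    73     90
drop duplicate channel (keep=last):
   channel  revenue   region  cost  price
3   retail      257  Central     5     87
4  partner      661  Central    49     98
5    phone      815    North    73     90
filter rows where region == 'Central':
   channel  revenue   region  cost  price
3   retail      257  Central     5     87
4  partner      661  Central    49     98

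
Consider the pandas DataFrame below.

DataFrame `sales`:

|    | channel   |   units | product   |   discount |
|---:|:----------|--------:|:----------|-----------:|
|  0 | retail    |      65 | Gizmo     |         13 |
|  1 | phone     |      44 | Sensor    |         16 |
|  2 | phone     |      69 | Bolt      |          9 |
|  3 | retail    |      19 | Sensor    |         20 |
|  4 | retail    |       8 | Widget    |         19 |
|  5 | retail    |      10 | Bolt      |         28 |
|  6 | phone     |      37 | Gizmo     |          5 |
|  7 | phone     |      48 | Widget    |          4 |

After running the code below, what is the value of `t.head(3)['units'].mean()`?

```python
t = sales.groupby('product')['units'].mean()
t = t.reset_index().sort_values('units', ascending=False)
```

group by product, mean of units:
product
Bolt      39.5
Gizmo     51.0
Sensor    31.5
Widget    28.0
Name: units, dtype: float64
reset_index():
  product  units
0    Bolt   39.5
1   Gizmo   51.0
2  Sensor   31.5
3  Widget   28.0
sort by units descending:
  product  units
1   Gizmo   51.0
0    Bolt   39.5
2  Sensor   31.5
3  Widget   28.0
take first 3 rows:
  product  units
1   Gizmo   51.0
0    Bolt   39.5
2  Sensor   31.5
Hence 40.6666666667.

40.6666666667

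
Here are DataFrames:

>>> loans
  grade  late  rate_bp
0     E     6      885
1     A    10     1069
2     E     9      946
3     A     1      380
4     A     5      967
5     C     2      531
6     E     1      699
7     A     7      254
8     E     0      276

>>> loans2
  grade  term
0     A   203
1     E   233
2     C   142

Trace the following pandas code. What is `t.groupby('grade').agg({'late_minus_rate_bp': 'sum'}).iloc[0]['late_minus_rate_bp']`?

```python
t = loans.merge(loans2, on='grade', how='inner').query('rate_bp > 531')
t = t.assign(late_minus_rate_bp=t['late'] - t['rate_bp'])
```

merge on 'grade' (how='inner') → 9 rows:
  grade  late  rate_bp  term
0     E     6      885   233
1     A    10     1069   203
2     E     9      946   233
3     A     1      380   203
4     A     5      967   203
5     C     2      531   142
6     E     1      699   233
7     A     7      254   203
8     E     0      276   233
filter rows where rate_bp > 531:
  grade  late  rate_bp  term
0     E     6      885   233
1     A    10     1069   203
2     E     9      946   233
4     A     5      967   203
6     E     1      699   233
add column late_minus_rate_bp = t['late'] - t['rate_bp']:
  grade  late  rate_bp  term  late_minus_rate_bp
0     E     6      885   233                -879
1     A    10     1069   203               -1059
2     E     9      946   233                -937
4     A     5      967   203                -962
6     E     1      699   233                -698
group by grade, sum of late_minus_rate_bp:
       late_minus_rate_bp
grade                    
A                   -2021
E                   -2514
The value at position 0, column 'late_minus_rate_bp' is -2021.

-2021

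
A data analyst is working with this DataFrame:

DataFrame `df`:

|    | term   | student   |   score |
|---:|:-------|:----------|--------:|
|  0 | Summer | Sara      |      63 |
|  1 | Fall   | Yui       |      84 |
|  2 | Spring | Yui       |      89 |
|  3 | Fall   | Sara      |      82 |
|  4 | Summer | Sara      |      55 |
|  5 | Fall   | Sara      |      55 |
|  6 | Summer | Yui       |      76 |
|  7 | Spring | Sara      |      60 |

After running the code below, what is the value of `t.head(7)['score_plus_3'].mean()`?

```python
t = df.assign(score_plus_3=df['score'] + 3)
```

75.0

add column score_plus_3 = df['score'] + 3:
     term student  score  score_plus_3
0  Summer    Sara     63            66
1    Fall     Yui     84            87
2  Spring     Yui     89            92
3    Fall    Sara     82            85
4  Summer    Sara     55            58
5    Fall    Sara     55            58
6  Summer     Yui     76            79
7  Spring    Sara     60            63
take first 7 rows:
     term student  score  score_plus_3
0  Summer    Sara     63            66
1    Fall     Yui     84            87
2  Spring     Yui     89            92
3    Fall    Sara     82            85
4  Summer    Sara     55            58
5    Fall    Sara     55            58
6  Summer     Yui     76            79
So mean() = 75.0.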